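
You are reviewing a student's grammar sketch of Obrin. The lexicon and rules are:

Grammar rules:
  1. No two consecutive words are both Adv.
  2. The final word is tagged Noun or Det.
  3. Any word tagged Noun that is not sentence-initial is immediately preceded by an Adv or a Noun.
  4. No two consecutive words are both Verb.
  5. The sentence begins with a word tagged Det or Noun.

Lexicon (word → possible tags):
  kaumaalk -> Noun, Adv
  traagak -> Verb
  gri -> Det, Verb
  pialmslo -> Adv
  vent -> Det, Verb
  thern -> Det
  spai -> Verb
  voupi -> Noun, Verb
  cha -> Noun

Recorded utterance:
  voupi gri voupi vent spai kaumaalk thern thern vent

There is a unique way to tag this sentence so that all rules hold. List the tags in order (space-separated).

Noun Det Verb Det Verb Adv Det Det Det

Candidates per position — 1:voupi {Noun,Verb}; 2:gri {Det,Verb}; 3:voupi {Noun,Verb}; 4:vent {Det,Verb}; 5:spai {Verb}; 6:kaumaalk {Noun,Adv}; 7:thern {Det}; 8:thern {Det}; 9:vent {Det,Verb}.
Position 1: Verb is ruled out by rule 5; that leaves Noun.
Position 3: Noun is ruled out by rule 3; that leaves Verb.
Position 4: Verb is ruled out by rule 4; that leaves Det.
Position 6: Noun is ruled out by rule 3; that leaves Adv.
Position 9: Verb is ruled out by rule 2; that leaves Det.
Position 2: Verb is ruled out by rule 4; that leaves Det.
The unique satisfying tagging is: Noun Det Verb Det Verb Adv Det Det Det.
Checking: rule 1 ✓; rule 2 ✓; rule 3 ✓; rule 4 ✓; rule 5 ✓.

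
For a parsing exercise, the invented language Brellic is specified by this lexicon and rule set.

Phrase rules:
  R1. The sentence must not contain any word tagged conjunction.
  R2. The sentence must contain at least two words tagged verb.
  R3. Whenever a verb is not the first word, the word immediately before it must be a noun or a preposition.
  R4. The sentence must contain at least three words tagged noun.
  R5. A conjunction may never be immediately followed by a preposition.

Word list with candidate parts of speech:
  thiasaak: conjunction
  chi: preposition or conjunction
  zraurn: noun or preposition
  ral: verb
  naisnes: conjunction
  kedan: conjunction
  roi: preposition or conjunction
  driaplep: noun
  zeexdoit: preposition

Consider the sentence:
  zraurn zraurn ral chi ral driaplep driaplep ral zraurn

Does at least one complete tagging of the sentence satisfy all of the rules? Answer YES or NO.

Candidates per position — 1:zraurn {noun,preposition}; 2:zraurn {noun,preposition}; 3:ral {verb}; 4:chi {preposition,conjunction}; 5:ral {verb}; 6:driaplep {noun}; 7:driaplep {noun}; 8:ral {verb}; 9:zraurn {noun,preposition}.
One satisfying assignment: noun noun verb preposition verb noun noun verb preposition.
Rule-by-rule: rule 1 ok; rule 2 ok; rule 3 ok; rule 4 ok; rule 5 ok.

YES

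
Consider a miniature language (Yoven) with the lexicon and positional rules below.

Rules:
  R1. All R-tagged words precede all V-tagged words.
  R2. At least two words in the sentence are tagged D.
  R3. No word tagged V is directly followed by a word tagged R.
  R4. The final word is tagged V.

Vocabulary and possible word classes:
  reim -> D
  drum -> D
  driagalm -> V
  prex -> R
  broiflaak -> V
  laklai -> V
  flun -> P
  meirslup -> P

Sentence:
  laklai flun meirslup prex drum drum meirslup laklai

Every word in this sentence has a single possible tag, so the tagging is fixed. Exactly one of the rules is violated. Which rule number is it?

1

Fixed tagging: V P P R D D P V.
Rule check: R1 fails, R2 ok, R3 ok, R4 ok.
Only rule 1 fails.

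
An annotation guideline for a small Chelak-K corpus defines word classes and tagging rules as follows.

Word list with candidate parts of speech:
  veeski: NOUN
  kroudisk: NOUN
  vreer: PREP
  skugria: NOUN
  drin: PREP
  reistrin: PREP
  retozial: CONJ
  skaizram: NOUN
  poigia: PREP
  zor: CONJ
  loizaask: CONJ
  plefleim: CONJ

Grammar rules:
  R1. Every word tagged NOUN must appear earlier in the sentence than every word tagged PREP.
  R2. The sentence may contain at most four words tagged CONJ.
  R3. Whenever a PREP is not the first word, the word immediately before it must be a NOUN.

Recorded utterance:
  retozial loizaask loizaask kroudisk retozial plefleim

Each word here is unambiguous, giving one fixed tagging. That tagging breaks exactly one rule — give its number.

2

Fixed tagging: CONJ CONJ CONJ NOUN CONJ CONJ.
Applying the rules: R1 holds, R2 violated, R3 holds.
Only rule 2 fails.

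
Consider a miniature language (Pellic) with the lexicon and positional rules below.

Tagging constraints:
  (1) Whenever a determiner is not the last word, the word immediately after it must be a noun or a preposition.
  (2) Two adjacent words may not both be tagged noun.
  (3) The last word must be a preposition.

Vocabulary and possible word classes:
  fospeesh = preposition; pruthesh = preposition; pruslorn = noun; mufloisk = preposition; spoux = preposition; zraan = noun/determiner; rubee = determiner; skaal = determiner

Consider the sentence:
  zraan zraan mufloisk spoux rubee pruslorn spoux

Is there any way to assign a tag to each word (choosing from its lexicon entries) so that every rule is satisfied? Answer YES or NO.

YES

Candidates per position — 1:zraan {noun,determiner}; 2:zraan {noun,determiner}; 3:mufloisk {preposition}; 4:spoux {preposition}; 5:rubee {determiner}; 6:pruslorn {noun}; 7:spoux {preposition}.
One satisfying assignment: noun determiner preposition preposition determiner noun preposition.
Checking: rule 1 satisfied; rule 2 satisfied; rule 3 satisfied.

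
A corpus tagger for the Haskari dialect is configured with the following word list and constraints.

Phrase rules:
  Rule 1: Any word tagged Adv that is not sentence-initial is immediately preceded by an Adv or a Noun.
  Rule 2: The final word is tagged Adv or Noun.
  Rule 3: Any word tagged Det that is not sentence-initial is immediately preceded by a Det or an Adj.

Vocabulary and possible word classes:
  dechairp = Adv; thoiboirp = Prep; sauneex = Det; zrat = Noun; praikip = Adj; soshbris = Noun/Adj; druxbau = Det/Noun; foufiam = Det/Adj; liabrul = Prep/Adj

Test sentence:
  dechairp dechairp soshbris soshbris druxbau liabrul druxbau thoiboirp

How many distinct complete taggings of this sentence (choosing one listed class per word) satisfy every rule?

0

Candidates per position — 1:dechairp {Adv}; 2:dechairp {Adv}; 3:soshbris {Noun,Adj}; 4:soshbris {Noun,Adj}; 5:druxbau {Det,Noun}; 6:liabrul {Prep,Adj}; 7:druxbau {Det,Noun}; 8:thoiboirp {Prep}.
There are 32 candidate sequences in total.
Rule 2 cannot be satisfied by any choice of tags from the lexicon.
So there is no consistent tagging.
Count = 0.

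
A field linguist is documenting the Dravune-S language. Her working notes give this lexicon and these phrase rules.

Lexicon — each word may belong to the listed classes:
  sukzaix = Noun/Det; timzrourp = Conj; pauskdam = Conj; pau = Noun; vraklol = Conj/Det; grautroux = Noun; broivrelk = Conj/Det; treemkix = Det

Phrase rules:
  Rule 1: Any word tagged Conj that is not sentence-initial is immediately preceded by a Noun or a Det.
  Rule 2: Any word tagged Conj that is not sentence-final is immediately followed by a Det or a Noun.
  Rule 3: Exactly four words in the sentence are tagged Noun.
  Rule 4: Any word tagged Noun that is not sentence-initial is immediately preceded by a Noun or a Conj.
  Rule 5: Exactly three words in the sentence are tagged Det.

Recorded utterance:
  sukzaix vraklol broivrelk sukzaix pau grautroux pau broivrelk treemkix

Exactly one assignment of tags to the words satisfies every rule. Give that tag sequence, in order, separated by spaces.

Det Det Conj Noun Noun Noun Noun Conj Det

Candidates per position — 1:sukzaix {Noun,Det}; 2:vraklol {Conj,Det}; 3:broivrelk {Conj,Det}; 4:sukzaix {Noun,Det}; 5:pau {Noun}; 6:grautroux {Noun}; 7:pau {Noun}; 8:broivrelk {Conj,Det}; 9:treemkix {Det}.
At position 3, choosing Det makes rule 4 impossible to satisfy; hence Conj.
At position 4, choosing Det makes rule 4 impossible to satisfy; hence Noun.
At position 1, choosing Noun makes rule 3 impossible to satisfy; hence Det.
At position 2, choosing Conj makes rule 1 impossible to satisfy; hence Det.
At position 8, choosing Det makes rule 5 impossible to satisfy; hence Conj.
So the tagging must be: Det Det Conj Noun Noun Noun Noun Conj Det.
Check: rule 1 holds; rule 2 holds; rule 3 holds; rule 4 holds; rule 5 holds.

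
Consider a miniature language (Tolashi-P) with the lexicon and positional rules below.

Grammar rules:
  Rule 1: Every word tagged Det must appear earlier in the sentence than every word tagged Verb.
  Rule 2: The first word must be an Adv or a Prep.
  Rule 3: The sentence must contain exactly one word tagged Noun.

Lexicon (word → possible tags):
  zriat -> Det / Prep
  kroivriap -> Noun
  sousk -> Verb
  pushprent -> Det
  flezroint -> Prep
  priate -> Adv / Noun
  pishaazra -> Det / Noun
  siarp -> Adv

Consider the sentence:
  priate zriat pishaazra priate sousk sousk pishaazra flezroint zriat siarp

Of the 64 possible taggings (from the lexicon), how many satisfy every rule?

2

Candidates per position — 1:priate {Adv,Noun}; 2:zriat {Det,Prep}; 3:pishaazra {Det,Noun}; 4:priate {Adv,Noun}; 5:sousk {Verb}; 6:sousk {Verb}; 7:pishaazra {Det,Noun}; 8:flezroint {Prep}; 9:zriat {Det,Prep}; 10:siarp {Adv}.
There are 64 candidate sequences in total.
The sequences that satisfy every rule: Adv Det Det Adv Verb Verb Noun Prep Prep Adv; Adv Prep Det Adv Verb Verb Noun Prep Prep Adv.
Count = 2.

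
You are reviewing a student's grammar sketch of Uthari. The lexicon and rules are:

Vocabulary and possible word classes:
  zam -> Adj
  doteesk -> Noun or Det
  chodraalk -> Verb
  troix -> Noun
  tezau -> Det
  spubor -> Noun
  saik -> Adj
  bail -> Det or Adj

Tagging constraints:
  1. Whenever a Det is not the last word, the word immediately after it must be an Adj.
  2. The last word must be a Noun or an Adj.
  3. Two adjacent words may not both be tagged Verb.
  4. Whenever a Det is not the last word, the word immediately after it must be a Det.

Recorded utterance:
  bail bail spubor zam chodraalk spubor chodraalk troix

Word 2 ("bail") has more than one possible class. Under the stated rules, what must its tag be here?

Adj

Candidates per position — 1:bail {Det,Adj}; 2:bail {Det,Adj}; 3:spubor {Noun}; 4:zam {Adj}; 5:chodraalk {Verb}; 6:spubor {Noun}; 7:chodraalk {Verb}; 8:troix {Noun}.
Word 1 cannot be Det — rule 4 would then fail for every completion. It is Adj.
Word 2 cannot be Det — rule 1 would then fail for every completion. It is Adj.
So the tagging must be: Adj Adj Noun Adj Verb Noun Verb Noun.
Rule-by-rule: rule 1 holds; rule 2 holds; rule 3 holds; rule 4 holds.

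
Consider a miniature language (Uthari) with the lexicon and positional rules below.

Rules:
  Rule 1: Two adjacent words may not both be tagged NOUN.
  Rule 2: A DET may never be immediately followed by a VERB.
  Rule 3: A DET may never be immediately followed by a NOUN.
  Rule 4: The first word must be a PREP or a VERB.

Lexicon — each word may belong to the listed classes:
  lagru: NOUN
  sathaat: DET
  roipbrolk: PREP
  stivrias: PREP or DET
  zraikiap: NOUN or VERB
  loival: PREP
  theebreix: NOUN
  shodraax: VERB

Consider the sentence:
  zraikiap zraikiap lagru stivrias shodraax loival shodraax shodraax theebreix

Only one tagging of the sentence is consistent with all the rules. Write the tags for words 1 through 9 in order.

VERB VERB NOUN PREP VERB PREP VERB VERB NOUN

Candidates per position — 1:zraikiap {NOUN,VERB}; 2:zraikiap {NOUN,VERB}; 3:lagru {NOUN}; 4:stivrias {PREP,DET}; 5:shodraax {VERB}; 6:loival {PREP}; 7:shodraax {VERB}; 8:shodraax {VERB}; 9:theebreix {NOUN}.
If word 1 were NOUN, no tagging could satisfy rule 4; so word 1 is VERB.
If word 2 were NOUN, no tagging could satisfy rule 1; so word 2 is VERB.
If word 4 were DET, no tagging could satisfy rule 2; so word 4 is PREP.
The only consistent sequence is: VERB VERB NOUN PREP VERB PREP VERB VERB NOUN.
Checking: rule 1 ok; rule 2 ok; rule 3 ok; rule 4 ok.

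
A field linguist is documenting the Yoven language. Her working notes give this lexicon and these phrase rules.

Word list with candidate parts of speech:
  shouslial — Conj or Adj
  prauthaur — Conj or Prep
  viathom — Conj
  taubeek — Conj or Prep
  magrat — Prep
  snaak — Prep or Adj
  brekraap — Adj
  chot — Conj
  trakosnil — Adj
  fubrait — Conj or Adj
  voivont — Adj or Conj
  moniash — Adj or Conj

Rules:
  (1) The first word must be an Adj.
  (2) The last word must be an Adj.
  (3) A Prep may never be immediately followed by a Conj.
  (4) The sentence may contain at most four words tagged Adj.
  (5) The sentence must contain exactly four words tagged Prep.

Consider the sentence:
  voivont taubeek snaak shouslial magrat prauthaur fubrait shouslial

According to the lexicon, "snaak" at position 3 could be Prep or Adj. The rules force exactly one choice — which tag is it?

Prep

Candidates per position — 1:voivont {Adj,Conj}; 2:taubeek {Conj,Prep}; 3:snaak {Prep,Adj}; 4:shouslial {Conj,Adj}; 5:magrat {Prep}; 6:prauthaur {Conj,Prep}; 7:fubrait {Conj,Adj}; 8:shouslial {Conj,Adj}.
Position 1: Conj is ruled out by rule 1; that leaves Adj.
Position 2: Conj is ruled out by rule 5; that leaves Prep.
Position 3: Adj is ruled out by rule 5; that leaves Prep.
Position 4: Conj is ruled out by rule 3; that leaves Adj.
Position 6: Conj is ruled out by rule 3; that leaves Prep.
Position 7: Conj is ruled out by rule 3; that leaves Adj.
Position 8: Conj is ruled out by rule 2; that leaves Adj.
The only consistent sequence is: Adj Prep Prep Adj Prep Prep Adj Adj.
Rule-by-rule: rule 1 holds; rule 2 holds; rule 3 holds; rule 4 holds; rule 5 holds.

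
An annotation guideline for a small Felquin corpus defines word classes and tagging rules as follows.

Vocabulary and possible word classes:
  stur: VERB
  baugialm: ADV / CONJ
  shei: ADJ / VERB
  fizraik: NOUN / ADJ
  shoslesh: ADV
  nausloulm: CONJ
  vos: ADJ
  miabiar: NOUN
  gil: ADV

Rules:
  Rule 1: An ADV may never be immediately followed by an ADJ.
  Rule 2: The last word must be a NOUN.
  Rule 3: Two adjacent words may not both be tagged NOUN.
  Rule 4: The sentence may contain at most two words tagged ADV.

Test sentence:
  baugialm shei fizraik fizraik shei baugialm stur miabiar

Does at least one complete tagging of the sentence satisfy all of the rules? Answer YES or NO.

Candidates per position — 1:baugialm {ADV,CONJ}; 2:shei {ADJ,VERB}; 3:fizraik {NOUN,ADJ}; 4:fizraik {NOUN,ADJ}; 5:shei {ADJ,VERB}; 6:baugialm {ADV,CONJ}; 7:stur {VERB}; 8:miabiar {NOUN}.
One satisfying assignment: CONJ VERB ADJ ADJ VERB ADV VERB NOUN.
Verifying each rule — rule 1 ok; rule 2 ok; rule 3 ok; rule 4 ok.

YES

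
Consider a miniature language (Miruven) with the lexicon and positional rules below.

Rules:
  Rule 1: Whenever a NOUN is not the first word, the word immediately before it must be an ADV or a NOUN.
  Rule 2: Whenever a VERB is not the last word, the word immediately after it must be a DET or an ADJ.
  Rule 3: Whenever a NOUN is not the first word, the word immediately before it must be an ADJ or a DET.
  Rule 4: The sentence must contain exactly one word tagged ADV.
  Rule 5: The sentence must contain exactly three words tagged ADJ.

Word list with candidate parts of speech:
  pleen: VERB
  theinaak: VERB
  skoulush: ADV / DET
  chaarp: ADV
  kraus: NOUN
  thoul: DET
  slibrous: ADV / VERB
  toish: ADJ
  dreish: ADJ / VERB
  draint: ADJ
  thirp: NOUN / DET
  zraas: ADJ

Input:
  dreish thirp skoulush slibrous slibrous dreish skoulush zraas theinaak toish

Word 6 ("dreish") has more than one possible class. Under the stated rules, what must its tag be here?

Candidates per position — 1:dreish {ADJ,VERB}; 2:thirp {NOUN,DET}; 3:skoulush {ADV,DET}; 4:slibrous {ADV,VERB}; 5:slibrous {ADV,VERB}; 6:dreish {ADJ,VERB}; 7:skoulush {ADV,DET}; 8:zraas {ADJ}; 9:theinaak {VERB}; 10:toish {ADJ}.
Position 2: tagging it NOUN would leave rule 1 unsatisfiable, so it must be DET.
Position 4: tagging it VERB would leave rule 2 unsatisfiable, so it must be ADV.
Position 5: tagging it ADV would leave rule 4 unsatisfiable, so it must be VERB.
Position 6: tagging it VERB would leave rule 2 unsatisfiable, so it must be ADJ.
Position 7: tagging it ADV would leave rule 4 unsatisfiable, so it must be DET.
Position 1: tagging it ADJ would leave rule 5 unsatisfiable, so it must be VERB.
Position 3: tagging it ADV would leave rule 4 unsatisfiable, so it must be DET.
The unique satisfying tagging is: VERB DET DET ADV VERB ADJ DET ADJ VERB ADJ.
Verifying each rule — rule 1 holds; rule 2 holds; rule 3 holds; rule 4 holds; rule 5 holds.

ADJ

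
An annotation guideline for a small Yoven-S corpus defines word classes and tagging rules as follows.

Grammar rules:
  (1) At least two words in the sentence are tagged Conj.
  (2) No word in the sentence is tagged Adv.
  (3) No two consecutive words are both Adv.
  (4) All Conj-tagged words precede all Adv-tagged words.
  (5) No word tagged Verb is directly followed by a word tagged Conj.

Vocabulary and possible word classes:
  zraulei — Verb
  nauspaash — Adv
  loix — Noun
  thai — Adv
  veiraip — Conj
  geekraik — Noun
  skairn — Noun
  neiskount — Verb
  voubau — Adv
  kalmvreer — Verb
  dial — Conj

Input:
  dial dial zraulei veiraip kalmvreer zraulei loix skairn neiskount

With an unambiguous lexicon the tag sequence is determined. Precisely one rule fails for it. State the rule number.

Fixed tagging: Conj Conj Verb Conj Verb Verb Noun Noun Verb.
Rule check: R1 ✓, R2 ✓, R3 ✓, R4 ✓, R5 ✗.
Only rule 5 fails.

5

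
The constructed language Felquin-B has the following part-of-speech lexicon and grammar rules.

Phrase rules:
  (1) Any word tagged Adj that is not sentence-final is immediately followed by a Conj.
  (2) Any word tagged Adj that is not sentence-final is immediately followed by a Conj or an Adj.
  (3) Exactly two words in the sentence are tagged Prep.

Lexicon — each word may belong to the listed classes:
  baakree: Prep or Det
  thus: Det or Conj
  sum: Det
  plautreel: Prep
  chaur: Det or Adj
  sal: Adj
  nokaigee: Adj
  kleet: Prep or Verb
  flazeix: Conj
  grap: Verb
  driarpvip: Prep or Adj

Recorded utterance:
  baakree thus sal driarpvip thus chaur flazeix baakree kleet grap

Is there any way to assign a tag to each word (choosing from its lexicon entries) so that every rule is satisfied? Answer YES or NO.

Candidates per position — 1:baakree {Prep,Det}; 2:thus {Det,Conj}; 3:sal {Adj}; 4:driarpvip {Prep,Adj}; 5:thus {Det,Conj}; 6:chaur {Det,Adj}; 7:flazeix {Conj}; 8:baakree {Prep,Det}; 9:kleet {Prep,Verb}; 10:grap {Verb}.
Rule 1 cannot be satisfied by any choice of tags from the lexicon.
So there is no consistent tagging.

NO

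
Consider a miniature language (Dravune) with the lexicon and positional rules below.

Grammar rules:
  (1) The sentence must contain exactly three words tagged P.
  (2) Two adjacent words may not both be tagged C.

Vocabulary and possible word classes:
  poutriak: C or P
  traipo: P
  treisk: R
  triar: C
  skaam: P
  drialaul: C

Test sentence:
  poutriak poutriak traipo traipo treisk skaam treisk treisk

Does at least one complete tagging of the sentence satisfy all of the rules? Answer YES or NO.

NO

Candidates per position — 1:poutriak {C,P}; 2:poutriak {C,P}; 3:traipo {P}; 4:traipo {P}; 5:treisk {R}; 6:skaam {P}; 7:treisk {R}; 8:treisk {R}.
Every candidate sequence violates at least one rule; no consistent tagging exists.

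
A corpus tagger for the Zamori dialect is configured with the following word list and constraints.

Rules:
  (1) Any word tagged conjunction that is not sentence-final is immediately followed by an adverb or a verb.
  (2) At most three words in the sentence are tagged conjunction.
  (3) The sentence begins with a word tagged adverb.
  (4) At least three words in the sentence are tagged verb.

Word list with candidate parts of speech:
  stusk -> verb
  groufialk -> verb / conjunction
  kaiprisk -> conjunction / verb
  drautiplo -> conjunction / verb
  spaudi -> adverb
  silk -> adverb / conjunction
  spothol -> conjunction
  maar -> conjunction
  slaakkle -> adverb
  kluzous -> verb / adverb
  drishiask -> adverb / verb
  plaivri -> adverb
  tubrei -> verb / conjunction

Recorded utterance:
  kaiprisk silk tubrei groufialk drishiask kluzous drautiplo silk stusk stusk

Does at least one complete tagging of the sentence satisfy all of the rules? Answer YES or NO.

NO

Candidates per position — 1:kaiprisk {conjunction,verb}; 2:silk {adverb,conjunction}; 3:tubrei {verb,conjunction}; 4:groufialk {verb,conjunction}; 5:drishiask {adverb,verb}; 6:kluzous {verb,adverb}; 7:drautiplo {conjunction,verb}; 8:silk {adverb,conjunction}; 9:stusk {verb}; 10:stusk {verb}.
Rule 3 cannot be satisfied by any choice of tags from the lexicon.
So there is no consistent tagging.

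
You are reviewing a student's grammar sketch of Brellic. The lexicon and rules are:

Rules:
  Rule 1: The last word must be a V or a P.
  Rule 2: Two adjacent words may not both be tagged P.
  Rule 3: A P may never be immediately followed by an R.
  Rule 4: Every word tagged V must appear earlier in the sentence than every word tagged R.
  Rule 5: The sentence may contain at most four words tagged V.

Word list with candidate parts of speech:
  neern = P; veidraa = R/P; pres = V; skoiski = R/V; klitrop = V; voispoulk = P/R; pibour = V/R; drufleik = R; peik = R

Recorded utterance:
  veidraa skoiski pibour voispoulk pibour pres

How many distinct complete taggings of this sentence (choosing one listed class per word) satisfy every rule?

1

Candidates per position — 1:veidraa {R,P}; 2:skoiski {R,V}; 3:pibour {V,R}; 4:voispoulk {P,R}; 5:pibour {V,R}; 6:pres {V}.
There are 32 candidate sequences in total.
The sequences that satisfy every rule: P V V P V V.
Count = 1.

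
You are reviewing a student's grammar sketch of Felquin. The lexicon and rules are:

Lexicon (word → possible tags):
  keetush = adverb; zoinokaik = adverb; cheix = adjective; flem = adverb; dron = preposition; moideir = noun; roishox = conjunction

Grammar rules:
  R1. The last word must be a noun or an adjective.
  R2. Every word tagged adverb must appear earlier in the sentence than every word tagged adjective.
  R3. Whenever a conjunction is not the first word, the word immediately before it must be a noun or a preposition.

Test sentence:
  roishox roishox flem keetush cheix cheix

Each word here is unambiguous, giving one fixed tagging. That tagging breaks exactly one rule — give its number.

Fixed tagging: conjunction conjunction adverb adverb adjective adjective.
Applying the rules: R1 pass, R2 pass, R3 fail.
Only rule 3 fails.

3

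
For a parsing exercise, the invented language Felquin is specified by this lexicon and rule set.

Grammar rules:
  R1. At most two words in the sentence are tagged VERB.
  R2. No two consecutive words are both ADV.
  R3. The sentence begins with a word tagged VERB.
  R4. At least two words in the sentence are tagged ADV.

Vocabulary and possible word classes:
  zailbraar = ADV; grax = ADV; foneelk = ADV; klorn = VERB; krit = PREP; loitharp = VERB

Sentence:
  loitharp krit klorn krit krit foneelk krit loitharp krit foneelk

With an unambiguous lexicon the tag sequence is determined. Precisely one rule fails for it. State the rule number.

1

Fixed tagging: VERB PREP VERB PREP PREP ADV PREP VERB PREP ADV.
Checking each rule: R1 fail, R2 pass, R3 pass, R4 pass.
Only rule 1 fails.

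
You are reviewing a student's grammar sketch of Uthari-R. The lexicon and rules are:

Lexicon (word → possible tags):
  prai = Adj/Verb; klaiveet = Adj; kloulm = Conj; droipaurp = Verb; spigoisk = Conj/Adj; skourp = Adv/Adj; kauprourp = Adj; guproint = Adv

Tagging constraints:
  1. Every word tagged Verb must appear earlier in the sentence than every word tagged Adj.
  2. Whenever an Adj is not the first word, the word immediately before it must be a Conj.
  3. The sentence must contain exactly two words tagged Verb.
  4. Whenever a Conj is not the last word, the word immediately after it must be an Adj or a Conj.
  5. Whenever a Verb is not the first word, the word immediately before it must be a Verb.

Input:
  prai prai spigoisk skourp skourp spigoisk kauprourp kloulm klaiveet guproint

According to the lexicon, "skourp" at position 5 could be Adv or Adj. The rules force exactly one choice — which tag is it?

Adv

Candidates per position — 1:prai {Adj,Verb}; 2:prai {Adj,Verb}; 3:spigoisk {Conj,Adj}; 4:skourp {Adv,Adj}; 5:skourp {Adv,Adj}; 6:spigoisk {Conj,Adj}; 7:kauprourp {Adj}; 8:kloulm {Conj}; 9:klaiveet {Adj}; 10:guproint {Adv}.
Position 1: tagging it Adj would leave rule 3 unsatisfiable, so it must be Verb.
Position 2: tagging it Adj would leave rule 2 unsatisfiable, so it must be Verb.
Position 3: tagging it Adj would leave rule 2 unsatisfiable, so it must be Conj.
Position 4: tagging it Adv would leave rule 4 unsatisfiable, so it must be Adj.
Position 5: tagging it Adj would leave rule 2 unsatisfiable, so it must be Adv.
Position 6: tagging it Adj would leave rule 2 unsatisfiable, so it must be Conj.
The unique satisfying tagging is: Verb Verb Conj Adj Adv Conj Adj Conj Adj Adv.
Rule-by-rule: rule 1 satisfied; rule 2 satisfied; rule 3 satisfied; rule 4 satisfied; rule 5 satisfied.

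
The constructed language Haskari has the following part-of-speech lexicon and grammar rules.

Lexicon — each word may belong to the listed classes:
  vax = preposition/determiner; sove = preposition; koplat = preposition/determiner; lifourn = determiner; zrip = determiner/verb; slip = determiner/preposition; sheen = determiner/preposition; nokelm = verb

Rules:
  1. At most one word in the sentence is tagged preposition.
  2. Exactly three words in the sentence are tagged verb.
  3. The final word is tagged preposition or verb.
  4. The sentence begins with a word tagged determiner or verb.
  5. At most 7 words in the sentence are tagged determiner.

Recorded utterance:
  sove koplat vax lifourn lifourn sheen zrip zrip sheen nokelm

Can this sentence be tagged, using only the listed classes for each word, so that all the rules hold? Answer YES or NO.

Candidates per position — 1:sove {preposition}; 2:koplat {preposition,determiner}; 3:vax {preposition,determiner}; 4:lifourn {determiner}; 5:lifourn {determiner}; 6:sheen {determiner,preposition}; 7:zrip {determiner,verb}; 8:zrip {determiner,verb}; 9:sheen {determiner,preposition}; 10:nokelm {verb}.
Rule 4 cannot be satisfied by any choice of tags from the lexicon.
So there is no consistent tagging.

NO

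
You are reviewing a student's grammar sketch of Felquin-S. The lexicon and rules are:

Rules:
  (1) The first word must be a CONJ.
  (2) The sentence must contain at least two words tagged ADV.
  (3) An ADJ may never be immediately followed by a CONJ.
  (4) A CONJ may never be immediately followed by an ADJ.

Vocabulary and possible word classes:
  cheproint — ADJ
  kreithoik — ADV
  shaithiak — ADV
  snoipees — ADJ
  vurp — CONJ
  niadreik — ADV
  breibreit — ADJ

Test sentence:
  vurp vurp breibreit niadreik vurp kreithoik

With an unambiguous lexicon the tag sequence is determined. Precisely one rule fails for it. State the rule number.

Fixed tagging: CONJ CONJ ADJ ADV CONJ ADV.
Rule check: R1 pass, R2 pass, R3 pass, R4 fail.
Only rule 4 fails.

4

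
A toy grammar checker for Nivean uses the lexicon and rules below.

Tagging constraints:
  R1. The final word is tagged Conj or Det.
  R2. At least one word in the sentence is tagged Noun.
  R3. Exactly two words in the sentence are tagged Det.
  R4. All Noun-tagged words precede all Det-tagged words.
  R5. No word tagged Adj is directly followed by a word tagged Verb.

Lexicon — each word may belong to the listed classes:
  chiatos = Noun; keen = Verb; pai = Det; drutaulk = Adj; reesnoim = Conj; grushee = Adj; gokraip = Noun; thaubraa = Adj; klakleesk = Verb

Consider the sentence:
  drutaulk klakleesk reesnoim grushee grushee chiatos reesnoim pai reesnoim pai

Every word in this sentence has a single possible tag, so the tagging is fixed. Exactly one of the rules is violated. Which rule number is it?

Fixed tagging: Adj Verb Conj Adj Adj Noun Conj Det Conj Det.
Checking each rule: R1 holds, R2 holds, R3 holds, R4 holds, R5 violated.
Only rule 5 fails.

5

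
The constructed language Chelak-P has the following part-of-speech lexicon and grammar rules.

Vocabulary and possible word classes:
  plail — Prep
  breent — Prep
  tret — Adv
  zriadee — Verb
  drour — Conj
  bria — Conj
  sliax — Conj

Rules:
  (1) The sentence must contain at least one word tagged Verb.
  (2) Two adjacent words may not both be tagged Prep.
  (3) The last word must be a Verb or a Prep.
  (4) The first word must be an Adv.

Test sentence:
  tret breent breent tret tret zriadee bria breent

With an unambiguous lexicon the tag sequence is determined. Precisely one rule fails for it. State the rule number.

Fixed tagging: Adv Prep Prep Adv Adv Verb Conj Prep.
Checking each rule: R1 ok, R2 fails, R3 ok, R4 ok.
Only rule 2 fails.

2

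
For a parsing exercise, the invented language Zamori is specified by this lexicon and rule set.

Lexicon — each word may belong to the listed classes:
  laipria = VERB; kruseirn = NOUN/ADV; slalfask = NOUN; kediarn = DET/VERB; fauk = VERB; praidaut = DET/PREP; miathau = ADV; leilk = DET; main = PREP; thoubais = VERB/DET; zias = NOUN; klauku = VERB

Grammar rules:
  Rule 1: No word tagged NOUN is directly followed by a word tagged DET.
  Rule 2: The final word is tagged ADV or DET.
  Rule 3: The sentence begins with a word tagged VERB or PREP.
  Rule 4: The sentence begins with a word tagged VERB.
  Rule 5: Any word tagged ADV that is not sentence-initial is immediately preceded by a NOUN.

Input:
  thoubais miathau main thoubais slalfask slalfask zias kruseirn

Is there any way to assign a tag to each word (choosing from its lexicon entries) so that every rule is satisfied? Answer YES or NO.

NO

Candidates per position — 1:thoubais {VERB,DET}; 2:miathau {ADV}; 3:main {PREP}; 4:thoubais {VERB,DET}; 5:slalfask {NOUN}; 6:slalfask {NOUN}; 7:zias {NOUN}; 8:kruseirn {NOUN,ADV}.
Rule 5 cannot be satisfied by any choice of tags from the lexicon.
So there is no consistent tagging.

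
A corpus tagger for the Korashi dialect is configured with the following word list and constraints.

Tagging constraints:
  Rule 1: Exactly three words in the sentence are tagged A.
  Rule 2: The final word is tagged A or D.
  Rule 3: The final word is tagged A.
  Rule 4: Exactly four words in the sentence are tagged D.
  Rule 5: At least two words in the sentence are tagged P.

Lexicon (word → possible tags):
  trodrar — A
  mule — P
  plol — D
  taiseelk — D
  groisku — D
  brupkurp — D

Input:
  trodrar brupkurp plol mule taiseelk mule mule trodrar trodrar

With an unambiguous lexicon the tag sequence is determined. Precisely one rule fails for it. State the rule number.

Fixed tagging: A D D P D P P A A.
Checking each rule: R1 ok, R2 ok, R3 ok, R4 fails, R5 ok.
Only rule 4 fails.

4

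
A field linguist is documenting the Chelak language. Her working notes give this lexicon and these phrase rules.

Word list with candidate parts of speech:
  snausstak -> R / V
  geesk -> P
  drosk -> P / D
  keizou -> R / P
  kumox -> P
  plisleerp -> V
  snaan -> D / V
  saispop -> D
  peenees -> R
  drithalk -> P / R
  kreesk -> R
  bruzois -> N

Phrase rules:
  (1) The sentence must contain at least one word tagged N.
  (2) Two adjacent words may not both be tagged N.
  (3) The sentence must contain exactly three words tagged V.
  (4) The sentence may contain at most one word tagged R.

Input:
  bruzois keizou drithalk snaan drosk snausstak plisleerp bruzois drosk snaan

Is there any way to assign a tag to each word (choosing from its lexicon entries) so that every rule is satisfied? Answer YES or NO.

Candidates per position — 1:bruzois {N}; 2:keizou {R,P}; 3:drithalk {P,R}; 4:snaan {D,V}; 5:drosk {P,D}; 6:snausstak {R,V}; 7:plisleerp {V}; 8:bruzois {N}; 9:drosk {P,D}; 10:snaan {D,V}.
One satisfying assignment: N P P V P V V N P D.
Verifying each rule — rule 1 satisfied; rule 2 satisfied; rule 3 satisfied; rule 4 satisfied.

YES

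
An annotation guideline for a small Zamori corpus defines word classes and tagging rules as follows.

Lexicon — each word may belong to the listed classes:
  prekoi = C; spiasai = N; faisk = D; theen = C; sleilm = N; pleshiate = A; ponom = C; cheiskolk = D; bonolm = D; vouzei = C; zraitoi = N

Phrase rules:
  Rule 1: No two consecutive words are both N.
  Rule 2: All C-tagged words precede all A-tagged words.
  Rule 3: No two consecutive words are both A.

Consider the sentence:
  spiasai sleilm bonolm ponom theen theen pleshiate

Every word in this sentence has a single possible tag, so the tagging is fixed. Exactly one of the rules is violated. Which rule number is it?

Fixed tagging: N N D C C C A.
Checking each rule: R1 violated, R2 holds, R3 holds.
Only rule 1 fails.

1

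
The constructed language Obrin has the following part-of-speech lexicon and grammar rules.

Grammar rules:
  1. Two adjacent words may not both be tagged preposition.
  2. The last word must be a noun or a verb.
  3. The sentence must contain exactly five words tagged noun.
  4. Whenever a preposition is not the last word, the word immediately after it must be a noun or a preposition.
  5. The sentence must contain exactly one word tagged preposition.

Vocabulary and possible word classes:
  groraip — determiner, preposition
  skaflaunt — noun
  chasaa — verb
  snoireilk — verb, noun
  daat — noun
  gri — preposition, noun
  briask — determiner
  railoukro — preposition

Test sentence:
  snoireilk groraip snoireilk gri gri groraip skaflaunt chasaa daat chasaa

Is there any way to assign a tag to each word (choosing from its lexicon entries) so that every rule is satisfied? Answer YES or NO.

YES

Candidates per position — 1:snoireilk {verb,noun}; 2:groraip {determiner,preposition}; 3:snoireilk {verb,noun}; 4:gri {preposition,noun}; 5:gri {preposition,noun}; 6:groraip {determiner,preposition}; 7:skaflaunt {noun}; 8:chasaa {verb}; 9:daat {noun}; 10:chasaa {verb}.
One satisfying assignment: noun determiner noun preposition noun determiner noun verb noun verb.
Check: rule 1 satisfied; rule 2 satisfied; rule 3 satisfied; rule 4 satisfied; rule 5 satisfied.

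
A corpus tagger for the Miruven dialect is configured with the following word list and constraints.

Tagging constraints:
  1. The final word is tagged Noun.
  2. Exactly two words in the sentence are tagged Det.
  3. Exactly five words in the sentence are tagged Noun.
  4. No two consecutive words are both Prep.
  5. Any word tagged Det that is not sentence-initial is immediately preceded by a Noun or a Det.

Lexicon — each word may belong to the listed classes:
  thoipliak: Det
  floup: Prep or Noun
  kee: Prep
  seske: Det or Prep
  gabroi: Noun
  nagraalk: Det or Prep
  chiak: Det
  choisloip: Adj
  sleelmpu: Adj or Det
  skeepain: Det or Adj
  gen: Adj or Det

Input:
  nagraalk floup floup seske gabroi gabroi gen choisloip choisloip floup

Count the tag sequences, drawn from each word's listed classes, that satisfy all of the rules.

Candidates per position — 1:nagraalk {Det,Prep}; 2:floup {Prep,Noun}; 3:floup {Prep,Noun}; 4:seske {Det,Prep}; 5:gabroi {Noun}; 6:gabroi {Noun}; 7:gen {Adj,Det}; 8:choisloip {Adj}; 9:choisloip {Adj}; 10:floup {Prep,Noun}.
There are 64 candidate sequences in total.
The sequences that satisfy every rule: Det Noun Noun Det Noun Noun Adj Adj Adj Noun; Det Noun Noun Prep Noun Noun Det Adj Adj Noun; Prep Noun Noun Det Noun Noun Det Adj Adj Noun.
Count = 3.

3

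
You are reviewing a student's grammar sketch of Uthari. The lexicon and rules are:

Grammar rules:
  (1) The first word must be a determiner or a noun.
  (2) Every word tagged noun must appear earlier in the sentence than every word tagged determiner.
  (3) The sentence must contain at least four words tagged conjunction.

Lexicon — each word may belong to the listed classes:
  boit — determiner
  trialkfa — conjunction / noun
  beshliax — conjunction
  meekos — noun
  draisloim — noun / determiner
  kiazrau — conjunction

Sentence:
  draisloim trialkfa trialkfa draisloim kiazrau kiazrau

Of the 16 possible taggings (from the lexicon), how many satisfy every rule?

3

Candidates per position — 1:draisloim {noun,determiner}; 2:trialkfa {conjunction,noun}; 3:trialkfa {conjunction,noun}; 4:draisloim {noun,determiner}; 5:kiazrau {conjunction}; 6:kiazrau {conjunction}.
There are 16 candidate sequences in total.
The sequences that satisfy every rule: noun conjunction conjunction noun conjunction conjunction; noun conjunction conjunction determiner conjunction conjunction; determiner conjunction conjunction determiner conjunction conjunction.
Count = 3.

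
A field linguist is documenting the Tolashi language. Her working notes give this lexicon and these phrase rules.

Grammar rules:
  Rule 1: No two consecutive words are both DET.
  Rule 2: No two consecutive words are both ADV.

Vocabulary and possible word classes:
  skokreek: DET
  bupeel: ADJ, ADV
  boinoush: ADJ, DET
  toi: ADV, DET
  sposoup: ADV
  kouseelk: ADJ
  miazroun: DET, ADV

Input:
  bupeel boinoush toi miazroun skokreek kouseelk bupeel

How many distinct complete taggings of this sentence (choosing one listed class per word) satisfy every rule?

Candidates per position — 1:bupeel {ADJ,ADV}; 2:boinoush {ADJ,DET}; 3:toi {ADV,DET}; 4:miazroun {DET,ADV}; 5:skokreek {DET}; 6:kouseelk {ADJ}; 7:bupeel {ADJ,ADV}.
There are 32 candidate sequences in total.
The sequences that satisfy every rule: ADJ ADJ DET ADV DET ADJ ADJ; ADJ ADJ DET ADV DET ADJ ADV; ADV ADJ DET ADV DET ADJ ADJ; ADV ADJ DET ADV DET ADJ ADV.
Count = 4.

4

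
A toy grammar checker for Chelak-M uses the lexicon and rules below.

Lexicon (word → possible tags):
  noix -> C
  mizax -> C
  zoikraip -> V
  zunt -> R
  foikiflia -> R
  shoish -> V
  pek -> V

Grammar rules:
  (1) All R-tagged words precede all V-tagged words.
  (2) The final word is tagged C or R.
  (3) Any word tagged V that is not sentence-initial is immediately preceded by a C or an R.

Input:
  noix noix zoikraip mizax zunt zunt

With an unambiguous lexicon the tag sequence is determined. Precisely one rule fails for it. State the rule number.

1

Fixed tagging: C C V C R R.
Checking each rule: R1 fails, R2 ok, R3 ok.
Only rule 1 fails.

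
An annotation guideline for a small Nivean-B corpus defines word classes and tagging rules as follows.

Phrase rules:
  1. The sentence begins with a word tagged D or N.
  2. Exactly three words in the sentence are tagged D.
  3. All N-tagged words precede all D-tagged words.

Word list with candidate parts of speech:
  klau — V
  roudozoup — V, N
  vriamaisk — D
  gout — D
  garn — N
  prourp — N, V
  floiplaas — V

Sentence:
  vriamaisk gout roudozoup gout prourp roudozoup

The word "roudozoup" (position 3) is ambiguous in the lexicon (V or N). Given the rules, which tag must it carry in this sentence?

Candidates per position — 1:vriamaisk {D}; 2:gout {D}; 3:roudozoup {V,N}; 4:gout {D}; 5:prourp {N,V}; 6:roudozoup {V,N}.
If word 3 were N, no tagging could satisfy rule 3; so word 3 is V.
If word 5 were N, no tagging could satisfy rule 3; so word 5 is V.
If word 6 were N, no tagging could satisfy rule 3; so word 6 is V.
The unique satisfying tagging is: D D V D V V.
Checking: rule 1 ✓; rule 2 ✓; rule 3 ✓.

V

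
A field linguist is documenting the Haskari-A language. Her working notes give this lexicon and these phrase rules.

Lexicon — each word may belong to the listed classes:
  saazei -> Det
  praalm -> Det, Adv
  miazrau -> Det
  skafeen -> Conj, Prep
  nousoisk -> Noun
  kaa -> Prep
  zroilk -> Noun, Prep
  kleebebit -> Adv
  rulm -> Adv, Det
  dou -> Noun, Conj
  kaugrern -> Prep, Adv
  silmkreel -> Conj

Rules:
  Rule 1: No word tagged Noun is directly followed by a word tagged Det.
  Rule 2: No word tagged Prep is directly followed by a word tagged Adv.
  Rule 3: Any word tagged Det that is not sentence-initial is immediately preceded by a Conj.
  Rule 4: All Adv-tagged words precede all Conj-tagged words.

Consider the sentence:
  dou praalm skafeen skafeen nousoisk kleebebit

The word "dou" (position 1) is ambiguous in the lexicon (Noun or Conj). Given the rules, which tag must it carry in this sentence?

Candidates per position — 1:dou {Noun,Conj}; 2:praalm {Det,Adv}; 3:skafeen {Conj,Prep}; 4:skafeen {Conj,Prep}; 5:nousoisk {Noun}; 6:kleebebit {Adv}.
Word 1 cannot be Conj — rule 4 would then fail for every completion. It is Noun.
Word 2 cannot be Det — rule 1 would then fail for every completion. It is Adv.
Word 3 cannot be Conj — rule 4 would then fail for every completion. It is Prep.
Word 4 cannot be Conj — rule 4 would then fail for every completion. It is Prep.
The only consistent sequence is: Noun Adv Prep Prep Noun Adv.
Checking: rule 1 holds; rule 2 holds; rule 3 holds; rule 4 holds.

Noun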